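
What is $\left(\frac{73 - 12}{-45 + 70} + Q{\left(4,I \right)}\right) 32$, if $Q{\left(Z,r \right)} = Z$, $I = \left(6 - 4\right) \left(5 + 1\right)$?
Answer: $\frac{5152}{25} \approx 206.08$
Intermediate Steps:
$I = 12$ ($I = 2 \cdot 6 = 12$)
$\left(\frac{73 - 12}{-45 + 70} + Q{\left(4,I \right)}\right) 32 = \left(\frac{73 - 12}{-45 + 70} + 4\right) 32 = \left(\frac{61}{25} + 4\right) 32 = \frac{161}{25} \cdot 32 = \frac{5152}{25}$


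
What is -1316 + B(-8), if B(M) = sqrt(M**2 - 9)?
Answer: -1316 + sqrt(55) ≈ -1308.6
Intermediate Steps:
B(M) = sqrt(-9 + M**2)
-1316 + B(-8) = -1316 + sqrt(-9 + (-8)**2) = -1316 + sqrt(-9 + 64) = -1316 + sqrt(55)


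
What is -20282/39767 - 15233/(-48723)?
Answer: -382429175/1937567541 ≈ -0.19738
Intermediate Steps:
-20282/39767 - 15233/(-48723) = -20282*1/39767 - 15233*(-1/48723) = -20282/39767 + 15233/48723 = -382429175/1937567541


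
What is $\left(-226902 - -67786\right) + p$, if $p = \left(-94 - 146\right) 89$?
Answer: $-180476$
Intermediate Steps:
$p = -21360$ ($p = \left(-240\right) 89 = -21360$)
$\left(-226902 - -67786\right) + p = \left(-226902 - -67786\right) - 21360 = \left(-226902 + 67786\right) - 21360 = -159116 - 21360 = -180476$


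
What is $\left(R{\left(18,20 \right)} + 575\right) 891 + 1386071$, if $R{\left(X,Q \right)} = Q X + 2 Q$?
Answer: $2254796$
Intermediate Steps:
$R{\left(X,Q \right)} = 2 Q + Q X$
$\left(R{\left(18,20 \right)} + 575\right) 891 + 1386071 = \left(20 \left(2 + 18\right) + 575\right) 891 + 1386071 = \left(20 \cdot 20 + 575\right) 891 + 1386071 = \left(400 + 575\right) 891 + 1386071 = 975 \cdot 891 + 1386071 = 868725 + 1386071 = 2254796$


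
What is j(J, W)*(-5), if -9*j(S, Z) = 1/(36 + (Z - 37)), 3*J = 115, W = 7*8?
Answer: 1/99 ≈ 0.010101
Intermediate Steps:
W = 56
J = 115/3 (J = (1/3)*115 = 115/3 ≈ 38.333)
j(S, Z) = -1/(9*(-1 + Z)) (j(S, Z) = -1/(9*(36 + (Z - 37))) = -1/(9*(36 + (-37 + Z))) = -1/(9*(-1 + Z)))
j(J, W)*(-5) = -1/(-9 + 9*56)*(-5) = -1/(-9 + 504)*(-5) = -1/495*(-5) = 1/99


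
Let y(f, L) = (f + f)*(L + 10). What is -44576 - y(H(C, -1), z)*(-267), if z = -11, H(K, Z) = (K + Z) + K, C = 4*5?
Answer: -65402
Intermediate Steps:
C = 20
H(K, Z) = Z + 2*K
y(f, L) = 2*f*(10 + L) (y(f, L) = (2*f)*(10 + L) = 2*f*(10 + L))
-44576 - y(H(C, -1), z)*(-267) = -44576 - 2*(-1 + 2*20)*(10 - 11)*(-267) = -44576 - 2*(-1 + 40)*(-1)*(-267) = -44576 - 2*39*(-1)*(-267) = -44576 - (-78)*(-267) = -44576 - 1*20826 = -44576 - 20826 = -65402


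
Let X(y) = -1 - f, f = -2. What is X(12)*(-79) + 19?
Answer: -60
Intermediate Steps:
X(y) = 1 (X(y) = -1 - 1*(-2) = -1 + 2 = 1)
X(12)*(-79) + 19 = 1*(-79) + 19 = -79 + 19 = -60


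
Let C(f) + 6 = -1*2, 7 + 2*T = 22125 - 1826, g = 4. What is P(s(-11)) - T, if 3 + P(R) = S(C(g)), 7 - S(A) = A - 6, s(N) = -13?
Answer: -10128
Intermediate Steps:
T = 10146 (T = -7/2 + (22125 - 1826)/2 = -7/2 + (1/2)*20299 = -7/2 + 20299/2 = 10146)
C(f) = -8 (C(f) = -6 - 1*2 = -6 - 2 = -8)
S(A) = 13 - A (S(A) = 7 - (A - 6) = 7 - (-6 + A) = 7 + (6 - A) = 13 - A)
P(R) = 18 (P(R) = -3 + (13 - 1*(-8)) = -3 + (13 + 8) = -3 + 21 = 18)
P(s(-11)) - T = 18 - 1*10146 = 18 - 10146 = -10128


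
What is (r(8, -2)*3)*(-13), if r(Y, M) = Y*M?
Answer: 624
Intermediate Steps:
r(Y, M) = M*Y
(r(8, -2)*3)*(-13) = (-2*8*3)*(-13) = -16*3*(-13) = -48*(-13) = 624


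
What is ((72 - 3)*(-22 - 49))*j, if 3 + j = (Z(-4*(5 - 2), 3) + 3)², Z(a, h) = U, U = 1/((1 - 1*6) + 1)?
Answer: -357627/16 ≈ -22352.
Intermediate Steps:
U = -¼ (U = 1/((1 - 6) + 1) = 1/(-5 + 1) = 1/(-4) = -¼ ≈ -0.25000)
Z(a, h) = -¼
j = 73/16 (j = -3 + (-¼ + 3)² = -3 + (11/4)² = -3 + 121/16 = 73/16 ≈ 4.5625)
((72 - 3)*(-22 - 49))*j = ((72 - 3)*(-22 - 49))*(73/16) = (69*(-71))*(73/16) = -4899*73/16 = -357627/16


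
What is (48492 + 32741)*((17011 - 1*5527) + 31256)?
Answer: 3471898420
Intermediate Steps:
(48492 + 32741)*((17011 - 1*5527) + 31256) = 81233*((17011 - 5527) + 31256) = 81233*(11484 + 31256) = 81233*42740 = 3471898420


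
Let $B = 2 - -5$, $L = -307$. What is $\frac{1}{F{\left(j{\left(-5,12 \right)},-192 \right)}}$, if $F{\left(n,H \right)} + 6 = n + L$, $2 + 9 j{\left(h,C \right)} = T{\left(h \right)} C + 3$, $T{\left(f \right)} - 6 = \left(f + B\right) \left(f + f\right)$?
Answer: $- \frac{9}{2984} \approx -0.0030161$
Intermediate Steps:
$B = 7$ ($B = 2 + 5 = 7$)
$T{\left(f \right)} = 6 + 2 f \left(7 + f\right)$ ($T{\left(f \right)} = 6 + \left(f + 7\right) \left(f + f\right) = 6 + \left(7 + f\right) 2 f = 6 + 2 f \left(7 + f\right)$)
$j{\left(h,C \right)} = \frac{1}{9} + \frac{C \left(6 + 2 h^{2} + 14 h\right)}{9}$ ($j{\left(h,C \right)} = - \frac{2}{9} + \frac{\left(6 + 2 h^{2} + 14 h\right) C + 3}{9} = - \frac{2}{9} + \frac{C \left(6 + 2 h^{2} + 14 h\right) + 3}{9} = - \frac{2}{9} + \frac{3 + C \left(6 + 2 h^{2} + 14 h\right)}{9} = - \frac{2}{9} + \left(\frac{1}{3} + \frac{C \left(6 + 2 h^{2} + 14 h\right)}{9}\right) = \frac{1}{9} + \frac{C \left(6 + 2 h^{2} + 14 h\right)}{9}$)
$F{\left(n,H \right)} = -313 + n$ ($F{\left(n,H \right)} = -6 + \left(n - 307\right) = -6 + \left(-307 + n\right) = -313 + n$)
$\frac{1}{F{\left(j{\left(-5,12 \right)},-192 \right)}} = \frac{1}{-313 + \left(\frac{1}{9} + \frac{2}{9} \cdot 12 \left(3 + \left(-5\right)^{2} + 7 \left(-5\right)\right)\right)} = \frac{1}{-313 + \left(\frac{1}{9} + \frac{2}{9} \cdot 12 \left(3 + 25 - 35\right)\right)} = \frac{1}{-313 + \left(\frac{1}{9} + \frac{2}{9} \cdot 12 \left(-7\right)\right)} = \frac{1}{-313 + \left(\frac{1}{9} - \frac{56}{3}\right)} = \frac{1}{-313 - \frac{167}{9}} = \frac{1}{- \frac{2984}{9}} = - \frac{9}{2984}$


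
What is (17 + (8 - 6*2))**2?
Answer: 169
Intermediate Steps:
(17 + (8 - 6*2))**2 = (17 + (8 - 12))**2 = (17 - 4)**2 = 13**2 = 169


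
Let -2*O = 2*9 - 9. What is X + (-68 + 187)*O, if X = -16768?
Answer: -34607/2 ≈ -17304.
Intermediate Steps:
O = -9/2 (O = -(2*9 - 9)/2 = -(18 - 9)/2 = -1/2*9 = -9/2 ≈ -4.5000)
X + (-68 + 187)*O = -16768 + (-68 + 187)*(-9/2) = -16768 + 119*(-9/2) = -16768 - 1071/2 = -34607/2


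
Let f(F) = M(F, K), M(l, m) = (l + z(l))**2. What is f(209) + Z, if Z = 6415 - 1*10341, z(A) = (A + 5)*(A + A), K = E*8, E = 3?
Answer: 8039090995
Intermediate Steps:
K = 24 (K = 3*8 = 24)
z(A) = 2*A*(5 + A) (z(A) = (5 + A)*(2*A) = 2*A*(5 + A))
M(l, m) = (l + 2*l*(5 + l))**2
f(F) = F**2*(11 + 2*F)**2
Z = -3926 (Z = 6415 - 10341 = -3926)
f(209) + Z = 209**2*(11 + 2*209)**2 - 3926 = 43681*(11 + 418)**2 - 3926 = 43681*429**2 - 3926 = 43681*184041 - 3926 = 8039094921 - 3926 = 8039090995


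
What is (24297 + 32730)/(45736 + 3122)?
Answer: 19009/16286 ≈ 1.1672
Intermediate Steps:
(24297 + 32730)/(45736 + 3122) = 57027/48858 = 57027*(1/48858) = 19009/16286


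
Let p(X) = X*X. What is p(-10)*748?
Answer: 74800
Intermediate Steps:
p(X) = X²
p(-10)*748 = (-10)²*748 = 100*748 = 74800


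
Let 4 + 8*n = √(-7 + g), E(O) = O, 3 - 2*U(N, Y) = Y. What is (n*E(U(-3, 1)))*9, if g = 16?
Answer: -9/8 ≈ -1.1250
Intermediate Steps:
U(N, Y) = 3/2 - Y/2
n = -⅛ (n = -½ + √(-7 + 16)/8 = -½ + √9/8 = -½ + (⅛)*3 = -½ + 3/8 = -⅛ ≈ -0.12500)
(n*E(U(-3, 1)))*9 = -(3/2 - ½*1)/8*9 = -(3/2 - ½)/8*9 = -⅛*1*9 = -⅛*9 = -9/8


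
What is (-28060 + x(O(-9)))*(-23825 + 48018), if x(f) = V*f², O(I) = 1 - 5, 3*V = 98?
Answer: -1998632116/3 ≈ -6.6621e+8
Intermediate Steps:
V = 98/3 (V = (⅓)*98 = 98/3 ≈ 32.667)
O(I) = -4
x(f) = 98*f²/3
(-28060 + x(O(-9)))*(-23825 + 48018) = (-28060 + (98/3)*(-4)²)*(-23825 + 48018) = (-28060 + (98/3)*16)*24193 = (-28060 + 1568/3)*24193 = -82612/3*24193 = -1998632116/3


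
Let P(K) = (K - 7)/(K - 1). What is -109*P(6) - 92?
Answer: -351/5 ≈ -70.200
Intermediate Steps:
P(K) = (-7 + K)/(-1 + K)
-109*P(6) - 92 = -109*(-7 + 6)/(-1 + 6) - 92 = -109*(-1)/5 - 92 = -109*(-⅕) - 92 = 109/5 - 92 = -351/5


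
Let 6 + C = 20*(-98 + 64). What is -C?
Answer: 686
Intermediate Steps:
C = -686 (C = -6 + 20*(-98 + 64) = -6 + 20*(-34) = -6 - 680 = -686)
-C = -1*(-686) = 686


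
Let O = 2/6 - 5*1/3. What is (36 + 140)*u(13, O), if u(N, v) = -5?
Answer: -880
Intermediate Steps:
O = -4/3 (O = 2*(1/6) - 5*1/3 = 1/3 - 5/3 = -4/3 ≈ -1.3333)
(36 + 140)*u(13, O) = (36 + 140)*(-5) = 176*(-5) = -880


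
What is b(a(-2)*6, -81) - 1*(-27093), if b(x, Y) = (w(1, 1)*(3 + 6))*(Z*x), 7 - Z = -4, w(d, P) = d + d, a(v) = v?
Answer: 24717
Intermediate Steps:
w(d, P) = 2*d
Z = 11 (Z = 7 - 1*(-4) = 7 + 4 = 11)
b(x, Y) = 198*x (b(x, Y) = ((2*1)*(3 + 6))*(11*x) = (2*9)*(11*x) = 18*(11*x) = 198*x)
b(a(-2)*6, -81) - 1*(-27093) = 198*(-2*6) - 1*(-27093) = 198*(-12) + 27093 = -2376 + 27093 = 24717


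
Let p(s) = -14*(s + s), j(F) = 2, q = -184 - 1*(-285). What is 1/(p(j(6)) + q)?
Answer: 1/45 ≈ 0.022222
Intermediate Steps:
q = 101 (q = -184 + 285 = 101)
p(s) = -28*s
1/(p(j(6)) + q) = 1/(-28*2 + 101) = 1/(-56 + 101) = 1/45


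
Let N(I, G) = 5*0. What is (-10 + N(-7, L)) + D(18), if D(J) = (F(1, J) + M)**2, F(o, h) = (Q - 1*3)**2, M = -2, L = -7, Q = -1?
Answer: 186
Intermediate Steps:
F(o, h) = 16 (F(o, h) = (-1 - 1*3)**2 = (-1 - 3)**2 = (-4)**2 = 16)
D(J) = 196 (D(J) = (16 - 2)**2 = 14**2 = 196)
N(I, G) = 0
(-10 + N(-7, L)) + D(18) = (-10 + 0) + 196 = -10 + 196 = 186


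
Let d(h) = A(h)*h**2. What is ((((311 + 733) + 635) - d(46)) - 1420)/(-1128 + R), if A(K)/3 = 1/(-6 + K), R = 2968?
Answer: 1003/18400 ≈ 0.054511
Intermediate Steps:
A(K) = 3/(-6 + K)
d(h) = 3*h**2/(-6 + h) (d(h) = (3/(-6 + h))*h**2 = 3*h**2/(-6 + h))
((((311 + 733) + 635) - d(46)) - 1420)/(-1128 + R) = ((((311 + 733) + 635) - 3*46**2/(-6 + 46)) - 1420)/(-1128 + 2968) = (((1044 + 635) - 3*2116/40) - 1420)/1840 = ((1679 - 3*2116/40) - 1420)*(1/1840) = ((1679 - 1*1587/10) - 1420)*(1/1840) = ((1679 - 1587/10) - 1420)*(1/1840) = (15203/10 - 1420)*(1/1840) = (1003/10)*(1/1840) = 1003/18400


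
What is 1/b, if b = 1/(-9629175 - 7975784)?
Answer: -17604959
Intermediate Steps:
b = -1/17604959 (b = 1/(-17604959) = -1/17604959 ≈ -5.6802e-8)
1/b = 1/(-1/17604959) = -17604959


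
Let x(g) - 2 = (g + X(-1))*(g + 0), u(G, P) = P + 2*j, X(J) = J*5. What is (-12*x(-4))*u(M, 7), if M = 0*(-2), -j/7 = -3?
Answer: -22344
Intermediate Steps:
j = 21 (j = -7*(-3) = 21)
X(J) = 5*J
M = 0
u(G, P) = 42 + P (u(G, P) = P + 2*21 = P + 42 = 42 + P)
x(g) = 2 + g*(-5 + g) (x(g) = 2 + (g + 5*(-1))*(g + 0) = 2 + (g - 5)*g = 2 + (-5 + g)*g = 2 + g*(-5 + g))
(-12*x(-4))*u(M, 7) = (-12*(2 + (-4)² - 5*(-4)))*(42 + 7) = -12*(2 + 16 + 20)*49 = -12*38*49 = -456*49 = -22344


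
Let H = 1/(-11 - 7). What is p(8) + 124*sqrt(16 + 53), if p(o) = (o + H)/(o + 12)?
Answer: 143/360 + 124*sqrt(69) ≈ 1030.4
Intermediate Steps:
H = -1/18 (H = 1/(-18) = -1/18 ≈ -0.055556)
p(o) = (-1/18 + o)/(12 + o) (p(o) = (o - 1/18)/(o + 12) = (-1/18 + o)/(12 + o))
p(8) + 124*sqrt(16 + 53) = (-1/18 + 8)/(12 + 8) + 124*sqrt(16 + 53) = (143/18)/20 + 124*sqrt(69) = (1/20)*(143/18) + 124*sqrt(69) = 143/360 + 124*sqrt(69)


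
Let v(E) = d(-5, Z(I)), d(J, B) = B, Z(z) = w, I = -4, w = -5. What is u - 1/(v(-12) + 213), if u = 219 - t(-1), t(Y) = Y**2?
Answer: 45343/208 ≈ 218.00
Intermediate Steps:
Z(z) = -5
v(E) = -5
u = 218 (u = 219 - 1*(-1)**2 = 219 - 1*1 = 219 - 1 = 218)
u - 1/(v(-12) + 213) = 218 - 1/(-5 + 213) = 218 - 1/208 = 45343/208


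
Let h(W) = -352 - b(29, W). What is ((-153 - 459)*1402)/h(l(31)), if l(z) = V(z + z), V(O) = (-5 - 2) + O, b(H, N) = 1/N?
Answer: 47191320/19361 ≈ 2437.4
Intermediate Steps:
V(O) = -7 + O
l(z) = -7 + 2*z (l(z) = -7 + (z + z) = -7 + 2*z)
h(W) = -352 - 1/W
((-153 - 459)*1402)/h(l(31)) = ((-153 - 459)*1402)/(-352 - 1/(-7 + 2*31)) = (-612*1402)/(-352 - 1/(-7 + 62)) = -858024/(-352 - 1/55) = -858024/(-19361/55) = -858024*(-55/19361) = 47191320/19361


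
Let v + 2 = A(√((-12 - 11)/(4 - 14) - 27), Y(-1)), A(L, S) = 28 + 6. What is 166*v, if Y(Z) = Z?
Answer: 5312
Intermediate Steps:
A(L, S) = 34
v = 32 (v = -2 + 34 = 32)
166*v = 166*32 = 5312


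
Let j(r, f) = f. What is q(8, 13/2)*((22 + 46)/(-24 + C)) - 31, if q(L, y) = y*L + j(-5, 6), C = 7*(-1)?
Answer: -4905/31 ≈ -158.23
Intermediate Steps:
C = -7
q(L, y) = 6 + L*y (q(L, y) = y*L + 6 = L*y + 6 = 6 + L*y)
q(8, 13/2)*((22 + 46)/(-24 + C)) - 31 = (6 + 8*(13/2))*((22 + 46)/(-24 - 7)) - 31 = (6 + 8*(13*(½)))*(68/(-31)) - 31 = (6 + 8*(13/2))*(68*(-1/31)) - 31 = (6 + 52)*(-68/31) - 31 = 58*(-68/31) - 31 = -3944/31 - 31 = -4905/31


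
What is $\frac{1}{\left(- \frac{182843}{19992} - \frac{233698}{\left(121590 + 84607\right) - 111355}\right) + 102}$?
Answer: $\frac{316013544}{28564500451} \approx 0.011063$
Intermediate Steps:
$\frac{1}{\left(- \frac{182843}{19992} - \frac{233698}{\left(121590 + 84607\right) - 111355}\right) + 102} = \frac{1}{\left(\left(-182843\right) \frac{1}{19992} - \frac{233698}{206197 - 111355}\right) + 102} = \frac{1}{\left(- \frac{182843}{19992} - \frac{233698}{94842}\right) + 102} = \frac{1}{\left(- \frac{182843}{19992} - \frac{116849}{47421}\right) + 102} = \frac{1}{- \frac{3668881037}{316013544} + 102} = \frac{1}{\frac{28564500451}{316013544}} = \frac{316013544}{28564500451}$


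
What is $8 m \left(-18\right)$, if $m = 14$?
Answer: $-2016$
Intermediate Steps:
$8 m \left(-18\right) = 8 \cdot 14 \left(-18\right) = 112 \left(-18\right) = -2016$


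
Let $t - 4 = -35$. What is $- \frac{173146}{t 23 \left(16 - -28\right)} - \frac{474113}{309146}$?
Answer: $\frac{4831690035}{1212316039} \approx 3.9855$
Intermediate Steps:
$t = -31$ ($t = 4 - 35 = -31$)
$- \frac{173146}{t 23 \left(16 - -28\right)} - \frac{474113}{309146} = - \frac{173146}{\left(-31\right) 23 \left(16 - -28\right)} - \frac{474113}{309146} = - \frac{173146}{\left(-713\right) \left(16 + 28\right)} - \frac{474113}{309146} = - \frac{173146}{\left(-713\right) 44} - \frac{474113}{309146} = - \frac{173146}{-31372} - \frac{474113}{309146} = \left(-173146\right) \left(- \frac{1}{31372}\right) - \frac{474113}{309146} = \frac{86573}{15686} - \frac{474113}{309146} = \frac{4831690035}{1212316039}$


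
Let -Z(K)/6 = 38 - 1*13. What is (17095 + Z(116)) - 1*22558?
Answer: -5613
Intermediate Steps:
Z(K) = -150 (Z(K) = -6*(38 - 1*13) = -6*(38 - 13) = -6*25 = -150)
(17095 + Z(116)) - 1*22558 = (17095 - 150) - 1*22558 = 16945 - 22558 = -5613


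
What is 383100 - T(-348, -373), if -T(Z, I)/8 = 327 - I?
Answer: 388700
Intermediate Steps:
T(Z, I) = -2616 + 8*I (T(Z, I) = -8*(327 - I) = -2616 + 8*I)
383100 - T(-348, -373) = 383100 - (-2616 + 8*(-373)) = 383100 - (-2616 - 2984) = 383100 - 1*(-5600) = 383100 + 5600 = 388700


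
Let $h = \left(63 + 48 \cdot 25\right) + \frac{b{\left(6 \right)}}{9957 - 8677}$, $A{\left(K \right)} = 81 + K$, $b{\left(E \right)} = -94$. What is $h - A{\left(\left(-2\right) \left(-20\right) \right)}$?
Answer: $\frac{730833}{640} \approx 1141.9$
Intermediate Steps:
$h = \frac{808273}{640}$ ($h = \left(63 + 48 \cdot 25\right) - \frac{94}{9957 - 8677} = \left(63 + 1200\right) - \frac{94}{1280} = 1263 - \frac{47}{640} = \frac{808273}{640} \approx 1262.9$)
$h - A{\left(\left(-2\right) \left(-20\right) \right)} = \frac{808273}{640} - \left(81 - -40\right) = \frac{808273}{640} - \left(81 + 40\right) = \frac{808273}{640} - 121 = \frac{730833}{640}$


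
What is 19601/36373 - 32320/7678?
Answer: -512539441/139635947 ≈ -3.6705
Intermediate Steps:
19601/36373 - 32320/7678 = 19601*(1/36373) - 32320*1/7678 = 19601/36373 - 16160/3839 = -512539441/139635947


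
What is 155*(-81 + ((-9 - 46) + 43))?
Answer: -14415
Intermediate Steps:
155*(-81 + ((-9 - 46) + 43)) = 155*(-81 + (-55 + 43)) = 155*(-81 - 12) = 155*(-93) = -14415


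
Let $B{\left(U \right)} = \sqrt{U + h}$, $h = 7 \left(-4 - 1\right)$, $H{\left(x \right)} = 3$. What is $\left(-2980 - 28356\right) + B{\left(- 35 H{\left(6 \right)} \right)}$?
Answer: $-31336 + 2 i \sqrt{35} \approx -31336.0 + 11.832 i$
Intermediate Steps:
$h = -35$ ($h = 7 \left(-5\right) = -35$)
$B{\left(U \right)} = \sqrt{-35 + U}$ ($B{\left(U \right)} = \sqrt{U - 35} = \sqrt{-35 + U}$)
$\left(-2980 - 28356\right) + B{\left(- 35 H{\left(6 \right)} \right)} = \left(-2980 - 28356\right) + \sqrt{-35 - 105} = -31336 + \sqrt{-35 - 105} = -31336 + \sqrt{-140} = -31336 + 2 i \sqrt{35}$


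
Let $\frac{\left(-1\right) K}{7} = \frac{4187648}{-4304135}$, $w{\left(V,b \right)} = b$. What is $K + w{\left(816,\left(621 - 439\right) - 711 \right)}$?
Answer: $- \frac{2247573879}{4304135} \approx -522.19$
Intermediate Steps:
$K = \frac{29313536}{4304135}$ ($K = - 7 \frac{4187648}{-4304135} = - 7 \cdot 4187648 \left(- \frac{1}{4304135}\right) = \left(-7\right) \left(- \frac{4187648}{4304135}\right) = \frac{29313536}{4304135} \approx 6.8106$)
$K + w{\left(816,\left(621 - 439\right) - 711 \right)} = \frac{29313536}{4304135} + \left(\left(621 - 439\right) - 711\right) = \frac{29313536}{4304135} + \left(182 - 711\right) = \frac{29313536}{4304135} - 529 = - \frac{2247573879}{4304135}$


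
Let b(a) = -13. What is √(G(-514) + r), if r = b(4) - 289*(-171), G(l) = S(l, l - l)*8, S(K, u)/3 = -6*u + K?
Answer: √37070 ≈ 192.54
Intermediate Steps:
S(K, u) = -18*u + 3*K (S(K, u) = 3*(-6*u + K) = 3*(K - 6*u) = -18*u + 3*K)
G(l) = 24*l (G(l) = (-18*(l - l) + 3*l)*8 = (-18*0 + 3*l)*8 = (0 + 3*l)*8 = (3*l)*8 = 24*l)
r = 49406 (r = -13 - 289*(-171) = -13 + 49419 = 49406)
√(G(-514) + r) = √(24*(-514) + 49406) = √(-12336 + 49406) = √37070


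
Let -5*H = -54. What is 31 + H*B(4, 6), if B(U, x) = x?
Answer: 479/5 ≈ 95.800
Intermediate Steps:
H = 54/5 (H = -1/5*(-54) = 54/5 ≈ 10.800)
31 + H*B(4, 6) = 31 + (54/5)*6 = 31 + 324/5 = 479/5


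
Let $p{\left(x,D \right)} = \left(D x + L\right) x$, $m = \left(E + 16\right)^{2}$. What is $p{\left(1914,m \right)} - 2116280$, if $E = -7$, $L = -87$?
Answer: $294452278$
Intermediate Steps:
$m = 81$ ($m = \left(-7 + 16\right)^{2} = 9^{2} = 81$)
$p{\left(x,D \right)} = x \left(-87 + D x\right)$ ($p{\left(x,D \right)} = \left(D x - 87\right) x = \left(-87 + D x\right) x = x \left(-87 + D x\right)$)
$p{\left(1914,m \right)} - 2116280 = 1914 \left(-87 + 81 \cdot 1914\right) - 2116280 = 1914 \left(-87 + 155034\right) - 2116280 = 1914 \cdot 154947 - 2116280 = 296568558 - 2116280 = 294452278$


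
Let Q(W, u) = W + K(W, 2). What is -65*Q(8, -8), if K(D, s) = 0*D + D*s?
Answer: -1560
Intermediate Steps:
K(D, s) = D*s (K(D, s) = 0 + D*s = D*s)
Q(W, u) = 3*W (Q(W, u) = W + W*2 = W + 2*W = 3*W)
-65*Q(8, -8) = -195*8 = -65*24 = -1560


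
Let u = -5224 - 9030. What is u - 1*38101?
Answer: -52355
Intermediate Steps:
u = -14254
u - 1*38101 = -14254 - 1*38101 = -14254 - 38101 = -52355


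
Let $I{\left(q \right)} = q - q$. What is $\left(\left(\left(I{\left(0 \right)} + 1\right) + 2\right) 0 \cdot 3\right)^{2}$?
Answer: $0$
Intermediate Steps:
$I{\left(q \right)} = 0$
$\left(\left(\left(I{\left(0 \right)} + 1\right) + 2\right) 0 \cdot 3\right)^{2} = \left(\left(\left(0 + 1\right) + 2\right) 0 \cdot 3\right)^{2} = \left(\left(1 + 2\right) 0 \cdot 3\right)^{2} = \left(3 \cdot 0 \cdot 3\right)^{2} = \left(0 \cdot 3\right)^{2} = 0^{2} = 0$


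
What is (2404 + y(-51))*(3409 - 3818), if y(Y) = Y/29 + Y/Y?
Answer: -28504846/29 ≈ -9.8293e+5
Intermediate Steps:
y(Y) = 1 + Y/29 (y(Y) = Y*(1/29) + 1 = Y/29 + 1 = 1 + Y/29)
(2404 + y(-51))*(3409 - 3818) = (2404 + (1 + (1/29)*(-51)))*(3409 - 3818) = (2404 + (1 - 51/29))*(-409) = (2404 - 22/29)*(-409) = (69694/29)*(-409) = -28504846/29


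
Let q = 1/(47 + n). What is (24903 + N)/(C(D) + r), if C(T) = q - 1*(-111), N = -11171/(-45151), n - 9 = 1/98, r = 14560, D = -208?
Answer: 6171867410236/3635974676767 ≈ 1.6974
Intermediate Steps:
n = 883/98 (n = 9 + 1/98 = 883/98 ≈ 9.0102)
N = 11171/45151 (N = -11171*(-1/45151) = 11171/45151 ≈ 0.24741)
q = 98/5489 (q = 1/(47 + 883/98) = 1/(5489/98) = 98/5489 ≈ 0.017854)
C(T) = 609377/5489 (C(T) = 98/5489 - 1*(-111) = 98/5489 + 111 = 609377/5489)
(24903 + N)/(C(D) + r) = (24903 + 11171/45151)/(609377/5489 + 14560) = 1124406524/(45151*(80529217/5489)) = (1124406524/45151)*(5489/80529217) = 6171867410236/3635974676767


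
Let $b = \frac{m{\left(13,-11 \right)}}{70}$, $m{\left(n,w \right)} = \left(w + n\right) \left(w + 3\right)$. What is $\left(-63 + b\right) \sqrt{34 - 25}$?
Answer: $- \frac{6639}{35} \approx -189.69$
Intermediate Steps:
$m{\left(n,w \right)} = \left(3 + w\right) \left(n + w\right)$ ($m{\left(n,w \right)} = \left(n + w\right) \left(3 + w\right) = \left(3 + w\right) \left(n + w\right)$)
$b = - \frac{8}{35}$ ($b = \frac{\left(-11\right)^{2} + 3 \cdot 13 + 3 \left(-11\right) + 13 \left(-11\right)}{70} = \left(121 + 39 - 33 - 143\right) \frac{1}{70} = \left(-16\right) \frac{1}{70} = - \frac{8}{35} \approx -0.22857$)
$\left(-63 + b\right) \sqrt{34 - 25} = \left(-63 - \frac{8}{35}\right) \sqrt{34 - 25} = - \frac{2213 \sqrt{9}}{35} = \left(- \frac{2213}{35}\right) 3 = - \frac{6639}{35}$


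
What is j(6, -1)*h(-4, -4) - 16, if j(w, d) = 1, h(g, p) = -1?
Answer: -17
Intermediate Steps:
j(6, -1)*h(-4, -4) - 16 = 1*(-1) - 16 = -1 - 16 = -17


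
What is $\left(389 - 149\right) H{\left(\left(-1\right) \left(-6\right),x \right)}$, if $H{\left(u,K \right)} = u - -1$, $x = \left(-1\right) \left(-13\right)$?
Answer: $1680$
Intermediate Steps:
$x = 13$
$H{\left(u,K \right)} = 1 + u$ ($H{\left(u,K \right)} = u + 1 = 1 + u$)
$\left(389 - 149\right) H{\left(\left(-1\right) \left(-6\right),x \right)} = \left(389 - 149\right) \left(1 - -6\right) = 240 \left(1 + 6\right) = 240 \cdot 7 = 1680$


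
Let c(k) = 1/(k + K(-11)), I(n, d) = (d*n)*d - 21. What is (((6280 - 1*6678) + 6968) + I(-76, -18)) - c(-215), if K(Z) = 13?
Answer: -3651149/202 ≈ -18075.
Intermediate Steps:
I(n, d) = -21 + n*d² (I(n, d) = n*d² - 21 = -21 + n*d²)
c(k) = 1/(13 + k) (c(k) = 1/(k + 13) = 1/(13 + k))
(((6280 - 1*6678) + 6968) + I(-76, -18)) - c(-215) = (((6280 - 1*6678) + 6968) + (-21 - 76*(-18)²)) - 1/(13 - 215) = (((6280 - 6678) + 6968) + (-21 - 76*324)) - 1/(-202) = ((-398 + 6968) + (-21 - 24624)) - 1*(-1/202) = (6570 - 24645) + 1/202 = -18075 + 1/202 = -3651149/202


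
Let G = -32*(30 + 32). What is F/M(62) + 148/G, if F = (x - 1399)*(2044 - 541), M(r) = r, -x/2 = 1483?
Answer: -52484797/496 ≈ -1.0582e+5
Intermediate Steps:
x = -2966 (x = -2*1483 = -2966)
F = -6560595 (F = (-2966 - 1399)*(2044 - 541) = -4365*1503 = -6560595)
G = -1984 (G = -32*62 = -1984)
F/M(62) + 148/G = -6560595/62 + 148/(-1984) = -6560595*1/62 + 148*(-1/1984) = -6560595/62 - 37/496 = -52484797/496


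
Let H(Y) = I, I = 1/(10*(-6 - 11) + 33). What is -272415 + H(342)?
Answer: -37320856/137 ≈ -2.7242e+5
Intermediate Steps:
I = -1/137 (I = 1/(10*(-17) + 33) = 1/(-170 + 33) = 1/(-137) = -1/137 ≈ -0.0072993)
H(Y) = -1/137
-272415 + H(342) = -272415 - 1/137 = -37320856/137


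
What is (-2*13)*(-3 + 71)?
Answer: -1768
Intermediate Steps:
(-2*13)*(-3 + 71) = -1*26*68 = -26*68 = -1768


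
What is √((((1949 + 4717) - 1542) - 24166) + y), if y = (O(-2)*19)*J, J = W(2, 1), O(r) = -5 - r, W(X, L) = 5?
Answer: I*√19327 ≈ 139.02*I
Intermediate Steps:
J = 5
y = -285 (y = ((-5 - 1*(-2))*19)*5 = ((-5 + 2)*19)*5 = -3*19*5 = -57*5 = -285)
√((((1949 + 4717) - 1542) - 24166) + y) = √((((1949 + 4717) - 1542) - 24166) - 285) = √(((6666 - 1542) - 24166) - 285) = √((5124 - 24166) - 285) = √(-19042 - 285) = √(-19327) = I*√19327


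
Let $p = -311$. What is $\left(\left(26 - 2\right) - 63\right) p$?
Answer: $12129$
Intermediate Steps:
$\left(\left(26 - 2\right) - 63\right) p = \left(\left(26 - 2\right) - 63\right) \left(-311\right) = \left(24 - 63\right) \left(-311\right) = \left(-39\right) \left(-311\right) = 12129$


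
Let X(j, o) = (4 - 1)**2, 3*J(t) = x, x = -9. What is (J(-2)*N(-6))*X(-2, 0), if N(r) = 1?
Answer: -27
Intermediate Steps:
J(t) = -3 (J(t) = (1/3)*(-9) = -3)
X(j, o) = 9 (X(j, o) = 3**2 = 9)
(J(-2)*N(-6))*X(-2, 0) = -3*1*9 = -3*9 = -27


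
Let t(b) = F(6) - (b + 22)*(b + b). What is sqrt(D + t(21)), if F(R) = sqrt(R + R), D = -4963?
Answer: sqrt(-6769 + 2*sqrt(3)) ≈ 82.253*I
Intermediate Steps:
F(R) = sqrt(2)*sqrt(R) (F(R) = sqrt(2*R) = sqrt(2)*sqrt(R))
t(b) = 2*sqrt(3) - 2*b*(22 + b) (t(b) = sqrt(2)*sqrt(6) - (b + 22)*(b + b) = 2*sqrt(3) - (22 + b)*2*b = 2*sqrt(3) - 2*b*(22 + b))
sqrt(D + t(21)) = sqrt(-4963 + (-44*21 - 2*21**2 + 2*sqrt(3))) = sqrt(-4963 + (-924 - 2*441 + 2*sqrt(3))) = sqrt(-4963 + (-924 - 882 + 2*sqrt(3))) = sqrt(-4963 + (-1806 + 2*sqrt(3))) = sqrt(-6769 + 2*sqrt(3))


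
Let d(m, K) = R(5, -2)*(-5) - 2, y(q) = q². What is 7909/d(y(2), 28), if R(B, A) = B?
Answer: -7909/27 ≈ -292.93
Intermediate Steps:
d(m, K) = -27 (d(m, K) = 5*(-5) - 2 = -25 - 2 = -27)
7909/d(y(2), 28) = 7909/(-27) = 7909*(-1/27) = -7909/27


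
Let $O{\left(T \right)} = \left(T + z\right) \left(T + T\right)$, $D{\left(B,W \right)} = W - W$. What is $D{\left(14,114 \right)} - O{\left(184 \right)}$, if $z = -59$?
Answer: $-46000$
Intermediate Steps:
$D{\left(B,W \right)} = 0$
$O{\left(T \right)} = 2 T \left(-59 + T\right)$ ($O{\left(T \right)} = \left(T - 59\right) \left(T + T\right) = \left(-59 + T\right) 2 T = 2 T \left(-59 + T\right)$)
$D{\left(14,114 \right)} - O{\left(184 \right)} = 0 - 2 \cdot 184 \left(-59 + 184\right) = 0 - 2 \cdot 184 \cdot 125 = 0 - 46000 = -46000$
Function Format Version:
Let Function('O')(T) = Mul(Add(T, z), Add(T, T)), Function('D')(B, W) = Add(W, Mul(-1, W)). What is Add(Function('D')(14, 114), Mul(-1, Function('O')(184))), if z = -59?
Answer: -46000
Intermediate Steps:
Function('D')(B, W) = 0
Function('O')(T) = Mul(2, T, Add(-59, T)) (Function('O')(T) = Mul(Add(T, -59), Add(T, T)) = Mul(Add(-59, T), Mul(2, T)) = Mul(2, T, Add(-59, T)))
Add(Function('D')(14, 114), Mul(-1, Function('O')(184))) = Add(0, Mul(-1, Mul(2, 184, Add(-59, 184)))) = Add(0, Mul(-1, Mul(2, 184, 125))) = Add(0, Mul(-1, 46000)) = Add(0, -46000) = -46000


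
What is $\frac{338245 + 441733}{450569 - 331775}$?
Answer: $\frac{389989}{59397} \approx 6.5658$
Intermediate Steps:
$\frac{338245 + 441733}{450569 - 331775} = \frac{779978}{118794} = 779978 \cdot \frac{1}{118794} = \frac{389989}{59397}$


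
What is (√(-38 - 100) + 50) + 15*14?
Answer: 260 + I*√138 ≈ 260.0 + 11.747*I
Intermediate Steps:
(√(-38 - 100) + 50) + 15*14 = (√(-138) + 50) + 210 = (I*√138 + 50) + 210 = (50 + I*√138) + 210 = 260 + I*√138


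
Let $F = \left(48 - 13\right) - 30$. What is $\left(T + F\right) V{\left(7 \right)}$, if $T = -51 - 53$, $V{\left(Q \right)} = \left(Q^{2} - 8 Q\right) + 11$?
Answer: $-396$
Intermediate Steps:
$F = 5$ ($F = 35 - 30 = 5$)
$V{\left(Q \right)} = 11 + Q^{2} - 8 Q$
$T = -104$ ($T = -51 - 53 = -104$)
$\left(T + F\right) V{\left(7 \right)} = \left(-104 + 5\right) \left(11 + 7^{2} - 56\right) = - 99 \left(11 + 49 - 56\right) = \left(-99\right) 4 = -396$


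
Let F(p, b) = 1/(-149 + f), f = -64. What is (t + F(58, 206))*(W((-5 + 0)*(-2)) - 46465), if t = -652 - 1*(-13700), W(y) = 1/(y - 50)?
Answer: -5165466647023/8520 ≈ -6.0628e+8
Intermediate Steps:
W(y) = 1/(-50 + y)
t = 13048 (t = -652 + 13700 = 13048)
F(p, b) = -1/213 (F(p, b) = 1/(-149 - 64) = 1/(-213) = -1/213)
(t + F(58, 206))*(W((-5 + 0)*(-2)) - 46465) = (13048 - 1/213)*(1/(-50 + (-5 + 0)*(-2)) - 46465) = 2779223*(1/(-50 - 5*(-2)) - 46465)/213 = 2779223*(1/(-50 + 10) - 46465)/213 = 2779223*(1/(-40) - 46465)/213 = 2779223*(-1/40 - 46465)/213 = (2779223/213)*(-1858601/40) = -5165466647023/8520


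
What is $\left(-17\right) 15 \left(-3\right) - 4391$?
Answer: $-3626$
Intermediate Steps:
$\left(-17\right) 15 \left(-3\right) - 4391 = \left(-255\right) \left(-3\right) - 4391 = 765 - 4391 = -3626$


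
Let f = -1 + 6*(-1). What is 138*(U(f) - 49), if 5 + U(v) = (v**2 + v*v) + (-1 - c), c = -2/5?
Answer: 29946/5 ≈ 5989.2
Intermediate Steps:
f = -7 (f = -1 - 6 = -7)
c = -2/5 (c = -2*1/5 = -2/5 ≈ -0.40000)
U(v) = -28/5 + 2*v**2 (U(v) = -5 + ((v**2 + v*v) + (-1 - 1*(-2/5))) = -5 + ((v**2 + v**2) + (-1 + 2/5)) = -5 + (2*v**2 - 3/5) = -5 + (-3/5 + 2*v**2) = -28/5 + 2*v**2)
138*(U(f) - 49) = 138*((-28/5 + 2*(-7)**2) - 49) = 138*((-28/5 + 2*49) - 49) = 138*((-28/5 + 98) - 49) = 138*(462/5 - 49) = 138*(217/5) = 29946/5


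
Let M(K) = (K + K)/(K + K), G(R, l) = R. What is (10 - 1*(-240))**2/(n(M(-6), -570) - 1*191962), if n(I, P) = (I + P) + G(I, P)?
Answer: -6250/19253 ≈ -0.32462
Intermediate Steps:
M(K) = 1 (M(K) = (2*K)/((2*K)) = (2*K)*(1/(2*K)) = 1)
n(I, P) = P + 2*I (n(I, P) = (I + P) + I = P + 2*I)
(10 - 1*(-240))**2/(n(M(-6), -570) - 1*191962) = (10 - 1*(-240))**2/((-570 + 2*1) - 1*191962) = (10 + 240)**2/((-570 + 2) - 191962) = 250**2/(-568 - 191962) = 62500/(-192530) = 62500*(-1/192530) = -6250/19253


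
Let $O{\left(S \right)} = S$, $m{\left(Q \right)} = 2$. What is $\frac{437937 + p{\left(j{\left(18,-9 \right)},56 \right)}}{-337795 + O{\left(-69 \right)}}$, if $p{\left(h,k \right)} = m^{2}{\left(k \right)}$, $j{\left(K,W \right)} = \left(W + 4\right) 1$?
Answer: $- \frac{437941}{337864} \approx -1.2962$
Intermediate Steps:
$j{\left(K,W \right)} = 4 + W$ ($j{\left(K,W \right)} = \left(4 + W\right) 1 = 4 + W$)
$p{\left(h,k \right)} = 4$ ($p{\left(h,k \right)} = 2^{2} = 4$)
$\frac{437937 + p{\left(j{\left(18,-9 \right)},56 \right)}}{-337795 + O{\left(-69 \right)}} = \frac{437937 + 4}{-337795 - 69} = \frac{437941}{-337864} = 437941 \left(- \frac{1}{337864}\right) = - \frac{437941}{337864}$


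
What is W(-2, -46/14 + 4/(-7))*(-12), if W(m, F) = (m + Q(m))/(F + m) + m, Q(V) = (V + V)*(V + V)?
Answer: 2160/41 ≈ 52.683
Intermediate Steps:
Q(V) = 4*V**2 (Q(V) = (2*V)*(2*V) = 4*V**2)
W(m, F) = m + (m + 4*m**2)/(F + m) (W(m, F) = (m + 4*m**2)/(F + m) + m = m + (m + 4*m**2)/(F + m))
W(-2, -46/14 + 4/(-7))*(-12) = -2*(1 + (-46/14 + 4/(-7)) + 5*(-2))/((-46/14 + 4/(-7)) - 2)*(-12) = -2*(1 + (-46*1/14 + 4*(-1/7)) - 10)/((-46*1/14 + 4*(-1/7)) - 2)*(-12) = -2*(1 + (-23/7 - 4/7) - 10)/((-23/7 - 4/7) - 2)*(-12) = -2*(1 - 27/7 - 10)/(-27/7 - 2)*(-12) = -2*(-90/7)/(-41/7)*(-12) = -2*(-7/41)*(-90/7)*(-12) = -180/41*(-12) = 2160/41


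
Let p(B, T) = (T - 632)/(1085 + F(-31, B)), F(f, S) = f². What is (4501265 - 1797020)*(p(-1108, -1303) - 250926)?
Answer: -462783333991365/682 ≈ -6.7857e+11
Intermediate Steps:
p(B, T) = -316/1023 + T/2046 (p(B, T) = (T - 632)/(1085 + (-31)²) = (-632 + T)/(1085 + 961) = (-632 + T)/2046 = (-632 + T)*(1/2046) = -316/1023 + T/2046)
(4501265 - 1797020)*(p(-1108, -1303) - 250926) = (4501265 - 1797020)*((-316/1023 + (1/2046)*(-1303)) - 250926) = 2704245*((-316/1023 - 1303/2046) - 250926) = 2704245*(-645/682 - 250926) = 2704245*(-171132177/682) = -462783333991365/682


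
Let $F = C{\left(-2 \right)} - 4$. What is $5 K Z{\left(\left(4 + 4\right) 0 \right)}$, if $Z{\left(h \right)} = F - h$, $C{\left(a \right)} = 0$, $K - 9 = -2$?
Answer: $-140$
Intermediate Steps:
$K = 7$ ($K = 9 - 2 = 7$)
$F = -4$ ($F = 0 - 4 = -4$)
$Z{\left(h \right)} = -4 - h$
$5 K Z{\left(\left(4 + 4\right) 0 \right)} = 5 \cdot 7 \left(-4 - \left(4 + 4\right) 0\right) = 35 \left(-4 - 8 \cdot 0\right) = 35 \left(-4 - 0\right) = 35 \left(-4 + 0\right) = 35 \left(-4\right) = -140$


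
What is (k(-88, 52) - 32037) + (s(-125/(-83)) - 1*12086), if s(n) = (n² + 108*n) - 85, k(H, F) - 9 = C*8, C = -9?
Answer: -303846794/6889 ≈ -44106.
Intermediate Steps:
k(H, F) = -63 (k(H, F) = 9 - 9*8 = 9 - 72 = -63)
s(n) = -85 + n² + 108*n
(k(-88, 52) - 32037) + (s(-125/(-83)) - 1*12086) = (-63 - 32037) + ((-85 + (-125/(-83))² + 108*(-125/(-83))) - 1*12086) = -32100 + ((-85 + (-125*(-1/83))² + 108*(-125*(-1/83))) - 12086) = -32100 + ((-85 + (125/83)² + 108*(125/83)) - 12086) = -32100 + ((-85 + 15625/6889 + 13500/83) - 12086) = -32100 + (550560/6889 - 12086) = -32100 - 82709894/6889 = -303846794/6889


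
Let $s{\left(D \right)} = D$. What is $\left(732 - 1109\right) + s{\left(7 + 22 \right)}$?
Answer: $-348$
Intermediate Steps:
$\left(732 - 1109\right) + s{\left(7 + 22 \right)} = \left(732 - 1109\right) + \left(7 + 22\right) = -377 + 29 = -348$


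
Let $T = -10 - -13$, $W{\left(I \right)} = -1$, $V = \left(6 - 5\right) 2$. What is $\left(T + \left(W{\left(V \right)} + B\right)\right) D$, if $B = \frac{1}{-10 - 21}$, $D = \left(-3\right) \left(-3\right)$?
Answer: $\frac{549}{31} \approx 17.71$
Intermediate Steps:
$V = 2$ ($V = 1 \cdot 2 = 2$)
$D = 9$
$B = - \frac{1}{31}$ ($B = \frac{1}{-31} = - \frac{1}{31} \approx -0.032258$)
$T = 3$ ($T = -10 + 13 = 3$)
$\left(T + \left(W{\left(V \right)} + B\right)\right) D = \left(3 - \frac{32}{31}\right) 9 = \frac{61}{31} \cdot 9 = \frac{549}{31}$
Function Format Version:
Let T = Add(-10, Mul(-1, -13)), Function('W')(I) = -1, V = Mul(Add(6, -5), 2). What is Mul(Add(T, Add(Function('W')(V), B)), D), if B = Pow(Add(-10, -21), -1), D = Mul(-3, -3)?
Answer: Rational(549, 31) ≈ 17.710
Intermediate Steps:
V = 2 (V = Mul(1, 2) = 2)
D = 9
B = Rational(-1, 31) (B = Pow(-31, -1) = Rational(-1, 31) ≈ -0.032258)
T = 3 (T = Add(-10, 13) = 3)
Mul(Add(T, Add(Function('W')(V), B)), D) = Mul(Add(3, Add(-1, Rational(-1, 31))), 9) = Mul(Add(3, Rational(-32, 31)), 9) = Mul(Rational(61, 31), 9) = Rational(549, 31)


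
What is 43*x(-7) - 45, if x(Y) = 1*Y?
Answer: -346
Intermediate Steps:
x(Y) = Y
43*x(-7) - 45 = 43*(-7) - 45 = -301 - 45 = -346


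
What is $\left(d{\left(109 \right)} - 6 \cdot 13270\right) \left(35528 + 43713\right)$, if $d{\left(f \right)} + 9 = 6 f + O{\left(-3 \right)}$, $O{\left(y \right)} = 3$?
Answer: $-6257820252$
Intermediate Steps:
$d{\left(f \right)} = -6 + 6 f$ ($d{\left(f \right)} = -9 + \left(6 f + 3\right) = -9 + \left(3 + 6 f\right) = -6 + 6 f$)
$\left(d{\left(109 \right)} - 6 \cdot 13270\right) \left(35528 + 43713\right) = \left(\left(-6 + 6 \cdot 109\right) - 6 \cdot 13270\right) \left(35528 + 43713\right) = \left(\left(-6 + 654\right) - 79620\right) 79241 = \left(648 - 79620\right) 79241 = \left(-78972\right) 79241 = -6257820252$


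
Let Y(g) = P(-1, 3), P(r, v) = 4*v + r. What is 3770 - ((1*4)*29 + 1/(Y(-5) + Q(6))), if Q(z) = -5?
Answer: 21923/6 ≈ 3653.8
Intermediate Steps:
P(r, v) = r + 4*v
Y(g) = 11 (Y(g) = -1 + 4*3 = -1 + 12 = 11)
3770 - ((1*4)*29 + 1/(Y(-5) + Q(6))) = 3770 - ((1*4)*29 + 1/(11 - 5)) = 3770 - (4*29 + 1/6) = 3770 - (116 + 1/6) = 3770 - 1*697/6 = 3770 - 697/6 = 21923/6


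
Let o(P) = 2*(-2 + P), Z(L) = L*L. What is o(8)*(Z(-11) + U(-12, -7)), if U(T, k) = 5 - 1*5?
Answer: 1452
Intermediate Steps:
Z(L) = L**2
o(P) = -4 + 2*P
U(T, k) = 0 (U(T, k) = 5 - 5 = 0)
o(8)*(Z(-11) + U(-12, -7)) = (-4 + 2*8)*((-11)**2 + 0) = (-4 + 16)*(121 + 0) = 12*121 = 1452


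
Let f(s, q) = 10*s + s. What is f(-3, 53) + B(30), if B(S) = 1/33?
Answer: -1088/33 ≈ -32.970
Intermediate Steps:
B(S) = 1/33
f(s, q) = 11*s
f(-3, 53) + B(30) = 11*(-3) + 1/33 = -33 + 1/33 = -1088/33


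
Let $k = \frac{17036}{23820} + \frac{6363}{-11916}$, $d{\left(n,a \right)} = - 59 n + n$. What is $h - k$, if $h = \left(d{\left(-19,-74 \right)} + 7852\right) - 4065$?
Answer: $\frac{38545500649}{7884420} \approx 4888.8$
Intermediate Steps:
$d{\left(n,a \right)} = - 58 n$
$h = 4889$ ($h = \left(\left(-58\right) \left(-19\right) + 7852\right) - 4065 = \left(1102 + 7852\right) - 4065 = 8954 - 4065 = 4889$)
$k = \frac{1428731}{7884420}$ ($k = 17036 \cdot \frac{1}{23820} + 6363 \left(- \frac{1}{11916}\right) = \frac{4259}{5955} - \frac{707}{1324} = \frac{1428731}{7884420} \approx 0.18121$)
$h - k = 4889 - \frac{1428731}{7884420} = \frac{38545500649}{7884420}$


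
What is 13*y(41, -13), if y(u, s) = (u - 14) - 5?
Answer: 286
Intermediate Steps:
y(u, s) = -19 + u (y(u, s) = (-14 + u) - 5 = -19 + u)
13*y(41, -13) = 13*(-19 + 41) = 13*22 = 286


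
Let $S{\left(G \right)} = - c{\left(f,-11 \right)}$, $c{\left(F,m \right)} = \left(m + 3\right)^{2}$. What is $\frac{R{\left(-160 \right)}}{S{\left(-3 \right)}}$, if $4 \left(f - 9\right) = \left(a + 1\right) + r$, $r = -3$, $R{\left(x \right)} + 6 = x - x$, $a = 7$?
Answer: $\frac{3}{32} \approx 0.09375$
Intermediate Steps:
$R{\left(x \right)} = -6$ ($R{\left(x \right)} = -6 + \left(x - x\right) = -6 + 0 = -6$)
$f = \frac{41}{4}$ ($f = 9 + \frac{\left(7 + 1\right) - 3}{4} = 9 + \frac{8 - 3}{4} = 9 + \frac{1}{4} \cdot 5 = 9 + \frac{5}{4} = \frac{41}{4} \approx 10.25$)
$c{\left(F,m \right)} = \left(3 + m\right)^{2}$
$S{\left(G \right)} = -64$ ($S{\left(G \right)} = - \left(3 - 11\right)^{2} = - \left(-8\right)^{2} = \left(-1\right) 64 = -64$)
$\frac{R{\left(-160 \right)}}{S{\left(-3 \right)}} = - \frac{6}{-64} = \left(-6\right) \left(- \frac{1}{64}\right) = \frac{3}{32}$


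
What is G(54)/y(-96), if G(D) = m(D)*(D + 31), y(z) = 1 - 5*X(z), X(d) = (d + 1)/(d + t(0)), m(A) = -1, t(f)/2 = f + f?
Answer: 8160/379 ≈ 21.530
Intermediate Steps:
t(f) = 4*f (t(f) = 2*(f + f) = 2*(2*f) = 4*f)
X(d) = (1 + d)/d (X(d) = (d + 1)/(d + 4*0) = (1 + d)/(d + 0) = (1 + d)/d)
y(z) = 1 - 5*(1 + z)/z
G(D) = -31 - D (G(D) = -(D + 31) = -(31 + D) = -31 - D)
G(54)/y(-96) = (-31 - 1*54)/(-4 - 5/(-96)) = (-31 - 54)/(-4 - 5*(-1/96)) = -85/(-4 + 5/96) = -85/(-379/96) = -85*(-96/379) = 8160/379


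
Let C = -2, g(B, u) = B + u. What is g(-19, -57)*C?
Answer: 152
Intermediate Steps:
g(-19, -57)*C = (-19 - 57)*(-2) = -76*(-2) = 152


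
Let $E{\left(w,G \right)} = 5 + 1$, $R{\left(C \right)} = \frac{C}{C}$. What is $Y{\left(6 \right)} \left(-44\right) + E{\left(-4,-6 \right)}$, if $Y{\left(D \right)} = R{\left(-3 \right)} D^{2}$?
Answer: $-1578$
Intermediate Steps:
$R{\left(C \right)} = 1$
$E{\left(w,G \right)} = 6$
$Y{\left(D \right)} = D^{2}$ ($Y{\left(D \right)} = 1 D^{2} = D^{2}$)
$Y{\left(6 \right)} \left(-44\right) + E{\left(-4,-6 \right)} = 6^{2} \left(-44\right) + 6 = 36 \left(-44\right) + 6 = -1584 + 6 = -1578$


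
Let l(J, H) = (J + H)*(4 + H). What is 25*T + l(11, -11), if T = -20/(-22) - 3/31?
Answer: 6925/341 ≈ 20.308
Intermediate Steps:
l(J, H) = (4 + H)*(H + J) (l(J, H) = (H + J)*(4 + H) = (4 + H)*(H + J))
T = 277/341 (T = -20*(-1/22) - 3*1/31 = 10/11 - 3/31 = 277/341 ≈ 0.81232)
25*T + l(11, -11) = 25*(277/341) + ((-11)² + 4*(-11) + 4*11 - 11*11) = 6925/341 + (121 - 44 + 44 - 121) = 6925/341 + 0 = 6925/341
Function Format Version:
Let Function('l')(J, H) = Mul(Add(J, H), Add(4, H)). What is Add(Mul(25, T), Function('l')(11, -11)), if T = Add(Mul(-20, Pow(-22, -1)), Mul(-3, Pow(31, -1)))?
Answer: Rational(6925, 341) ≈ 20.308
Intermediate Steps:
Function('l')(J, H) = Mul(Add(4, H), Add(H, J)) (Function('l')(J, H) = Mul(Add(H, J), Add(4, H)) = Mul(Add(4, H), Add(H, J)))
T = Rational(277, 341) (T = Add(Mul(-20, Rational(-1, 22)), Mul(-3, Rational(1, 31))) = Add(Rational(10, 11), Rational(-3, 31)) = Rational(277, 341) ≈ 0.81232)
Add(Mul(25, T), Function('l')(11, -11)) = Add(Mul(25, Rational(277, 341)), Add(Pow(-11, 2), Mul(4, -11), Mul(4, 11), Mul(-11, 11))) = Add(Rational(6925, 341), Add(121, -44, 44, -121)) = Add(Rational(6925, 341), 0) = Rational(6925, 341)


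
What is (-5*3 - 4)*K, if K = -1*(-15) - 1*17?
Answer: 38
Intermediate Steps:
K = -2 (K = 15 - 17 = -2)
(-5*3 - 4)*K = (-5*3 - 4)*(-2) = (-15 - 4)*(-2) = -19*(-2) = 38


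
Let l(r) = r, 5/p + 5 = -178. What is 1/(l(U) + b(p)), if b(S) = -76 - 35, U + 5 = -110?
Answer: -1/226 ≈ -0.0044248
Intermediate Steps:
U = -115 (U = -5 - 110 = -115)
p = -5/183 (p = 5/(-5 - 178) = 5/(-183) = 5*(-1/183) = -5/183 ≈ -0.027322)
b(S) = -111
1/(l(U) + b(p)) = 1/(-115 - 111) = 1/(-226) = -1/226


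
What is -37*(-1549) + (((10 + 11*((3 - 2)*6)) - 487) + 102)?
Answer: 57004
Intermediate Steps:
-37*(-1549) + (((10 + 11*((3 - 2)*6)) - 487) + 102) = 57313 + (((10 + 11*(1*6)) - 487) + 102) = 57313 + (((10 + 11*6) - 487) + 102) = 57313 + (((10 + 66) - 487) + 102) = 57313 + ((76 - 487) + 102) = 57313 + (-411 + 102) = 57313 - 309 = 57004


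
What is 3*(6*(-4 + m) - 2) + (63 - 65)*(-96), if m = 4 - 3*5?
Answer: -84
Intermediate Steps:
m = -11 (m = 4 - 15 = -11)
3*(6*(-4 + m) - 2) + (63 - 65)*(-96) = 3*(6*(-4 - 11) - 2) + (63 - 65)*(-96) = 3*(6*(-15) - 2) - 2*(-96) = 3*(-90 - 2) + 192 = 3*(-92) + 192 = -276 + 192 = -84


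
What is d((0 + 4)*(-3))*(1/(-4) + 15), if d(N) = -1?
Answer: -59/4 ≈ -14.750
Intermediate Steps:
d((0 + 4)*(-3))*(1/(-4) + 15) = -(1/(-4) + 15) = -(-¼ + 15) = -1*59/4 = -59/4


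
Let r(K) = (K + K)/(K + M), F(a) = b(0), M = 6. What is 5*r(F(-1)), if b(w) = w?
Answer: 0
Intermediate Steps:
F(a) = 0
r(K) = 2*K/(6 + K) (r(K) = (K + K)/(K + 6) = (2*K)/(6 + K) = 2*K/(6 + K))
5*r(F(-1)) = 5*(2*0/(6 + 0)) = 5*(2*0/6) = 5*(2*0*(⅙)) = 5*0 = 0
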